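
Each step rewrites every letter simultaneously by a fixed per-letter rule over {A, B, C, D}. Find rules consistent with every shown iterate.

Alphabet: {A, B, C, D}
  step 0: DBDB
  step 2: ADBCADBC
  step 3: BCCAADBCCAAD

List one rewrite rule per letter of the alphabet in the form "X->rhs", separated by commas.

  step 2 ⇒ step 3: ADBCADBC ⇒ BC·C·A·AD·BC·C·A·AD
    A ↦ BC
    B ↦ A
    C ↦ AD
    D ↦ C

A->BC, B->A, C->AD, D->C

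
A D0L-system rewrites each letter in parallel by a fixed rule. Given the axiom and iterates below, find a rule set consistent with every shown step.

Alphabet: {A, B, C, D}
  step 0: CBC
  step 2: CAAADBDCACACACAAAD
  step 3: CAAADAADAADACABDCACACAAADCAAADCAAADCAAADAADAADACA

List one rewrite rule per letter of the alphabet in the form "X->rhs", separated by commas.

  step 2 ⇒ step 3: CAAADBDCACACACAAAD ⇒ CA·AAD·AAD·AAD·ACA·BDC·ACA·CA·AAD·CA·AAD·CA·AAD·CA·AAD·AAD·AAD·ACA
    A ↦ AAD
    B ↦ BDC
    C ↦ CA
    D ↦ ACA

A->AAD, B->BDC, C->CA, D->ACA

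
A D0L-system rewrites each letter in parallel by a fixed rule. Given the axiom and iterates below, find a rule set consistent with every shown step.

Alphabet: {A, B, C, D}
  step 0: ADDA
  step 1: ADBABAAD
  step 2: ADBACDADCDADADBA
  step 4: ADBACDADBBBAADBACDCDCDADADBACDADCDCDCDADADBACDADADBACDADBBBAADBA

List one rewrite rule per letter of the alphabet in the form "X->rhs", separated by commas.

  step 1 ⇒ step 2: ADBABAAD ⇒ AD·BA·CD·AD·CD·AD·AD·BA
    A ↦ AD
    B ↦ CD
    D ↦ BA
    C ↦ BB  (constrained at step 2)

A->AD, B->CD, C->BB, D->BA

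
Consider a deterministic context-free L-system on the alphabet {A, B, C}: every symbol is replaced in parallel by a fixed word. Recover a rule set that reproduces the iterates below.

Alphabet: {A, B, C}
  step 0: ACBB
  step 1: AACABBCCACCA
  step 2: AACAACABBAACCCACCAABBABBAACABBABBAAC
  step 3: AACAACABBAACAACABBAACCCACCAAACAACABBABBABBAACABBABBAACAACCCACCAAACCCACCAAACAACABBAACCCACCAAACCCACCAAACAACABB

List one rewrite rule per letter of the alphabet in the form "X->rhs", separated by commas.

A->AAC, B->CCA, C->ABB

  step 2 ⇒ step 3: AACAACABBAACCCACCAABBABBAACABBABBAAC ⇒ AAC·AAC·ABB·AAC·AAC·ABB·AAC·CCA·CCA·AAC·AAC·ABB·ABB·ABB·AAC·ABB·ABB·AAC·AAC·CCA·CCA·AAC·CCA·CCA·AAC·AAC·ABB·AAC·CCA·CCA·AAC·CCA·CCA·AAC·AAC·ABB
    A ↦ AAC
    B ↦ CCA
    C ↦ ABB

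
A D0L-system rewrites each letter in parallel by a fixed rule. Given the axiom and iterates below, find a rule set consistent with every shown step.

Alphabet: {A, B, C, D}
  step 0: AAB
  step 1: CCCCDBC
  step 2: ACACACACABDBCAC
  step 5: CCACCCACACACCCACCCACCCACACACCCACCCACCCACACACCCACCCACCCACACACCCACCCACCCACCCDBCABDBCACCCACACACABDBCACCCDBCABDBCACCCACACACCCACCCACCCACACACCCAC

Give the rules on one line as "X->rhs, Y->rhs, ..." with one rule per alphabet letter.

A->CC, B->DBC, C->AC, D->AB

  step 1 ⇒ step 2: CCCCDBC ⇒ AC·AC·AC·AC·AB·DBC·AC
    B ↦ DBC
    C ↦ AC
    D ↦ AB
  step 0 ⇒ step 1: AAB ⇒ CC·CC·DBC
    A ↦ CC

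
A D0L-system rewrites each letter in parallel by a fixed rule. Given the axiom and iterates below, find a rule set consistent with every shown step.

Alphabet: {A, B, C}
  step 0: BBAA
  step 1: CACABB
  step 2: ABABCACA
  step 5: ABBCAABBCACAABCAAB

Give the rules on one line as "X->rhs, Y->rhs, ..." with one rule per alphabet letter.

A->B, B->CA, C->A

  step 1 ⇒ step 2: CACABB ⇒ A·B·A·B·CA·CA
    A ↦ B
    B ↦ CA
    C ↦ A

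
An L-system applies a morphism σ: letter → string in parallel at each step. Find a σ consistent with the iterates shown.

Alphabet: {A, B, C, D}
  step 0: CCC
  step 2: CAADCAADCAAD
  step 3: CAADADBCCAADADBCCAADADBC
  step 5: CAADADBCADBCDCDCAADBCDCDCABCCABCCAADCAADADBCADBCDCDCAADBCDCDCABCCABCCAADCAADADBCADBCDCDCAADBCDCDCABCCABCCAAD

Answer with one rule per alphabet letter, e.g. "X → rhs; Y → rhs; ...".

  step 2 ⇒ step 3: CAADCAADCAAD ⇒ CA·AD·AD·BC·CA·AD·AD·BC·CA·AD·AD·BC
    A ↦ AD
    C ↦ CA
    D ↦ BC
    B ↦ DCD  (constrained at step 3)

A->AD, B->DCD, C->CA, D->BC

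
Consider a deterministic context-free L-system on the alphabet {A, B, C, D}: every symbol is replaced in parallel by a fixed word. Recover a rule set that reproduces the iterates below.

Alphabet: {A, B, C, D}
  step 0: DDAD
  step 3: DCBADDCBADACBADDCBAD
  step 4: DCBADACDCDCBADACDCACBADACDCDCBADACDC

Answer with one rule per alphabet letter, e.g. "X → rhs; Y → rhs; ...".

  step 3 ⇒ step 4: DCBADDCBADACBADDCBAD ⇒ DC·B·AD·AC·DC·DC·B·AD·AC·DC·AC·B·AD·AC·DC·DC·B·AD·AC·DC
    A ↦ AC
    B ↦ AD
    C ↦ B
    D ↦ DC

A->AC, B->AD, C->B, D->DC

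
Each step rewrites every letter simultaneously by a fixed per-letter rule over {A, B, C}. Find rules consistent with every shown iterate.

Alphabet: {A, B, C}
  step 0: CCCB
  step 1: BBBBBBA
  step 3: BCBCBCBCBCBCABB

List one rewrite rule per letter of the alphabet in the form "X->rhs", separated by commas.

A->BC, B->A, C->BB

  step 0 ⇒ step 1: CCCB ⇒ BB·BB·BB·A
    B ↦ A
    C ↦ BB
    A ↦ BC  (constrained at step 1)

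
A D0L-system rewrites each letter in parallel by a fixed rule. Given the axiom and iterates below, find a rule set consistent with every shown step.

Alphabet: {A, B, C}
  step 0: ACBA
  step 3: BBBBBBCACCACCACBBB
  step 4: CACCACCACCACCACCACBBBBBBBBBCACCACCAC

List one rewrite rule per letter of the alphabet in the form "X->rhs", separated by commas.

A->B, B->CAC, C->B

  step 3 ⇒ step 4: BBBBBBCACCACCACBBB ⇒ CAC·CAC·CAC·CAC·CAC·CAC·B·B·B·B·B·B·B·B·B·CAC·CAC·CAC
    A ↦ B
    B ↦ CAC
    C ↦ B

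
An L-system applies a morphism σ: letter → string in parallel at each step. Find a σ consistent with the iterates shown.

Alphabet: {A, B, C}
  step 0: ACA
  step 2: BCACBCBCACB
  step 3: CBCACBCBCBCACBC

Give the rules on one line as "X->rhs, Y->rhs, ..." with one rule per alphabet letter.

  step 2 ⇒ step 3: BCACBCBCACB ⇒ C·B·CAC·B·C·B·C·B·CAC·B·C
    A ↦ CAC
    B ↦ C
    C ↦ B

A->CAC, B->C, C->B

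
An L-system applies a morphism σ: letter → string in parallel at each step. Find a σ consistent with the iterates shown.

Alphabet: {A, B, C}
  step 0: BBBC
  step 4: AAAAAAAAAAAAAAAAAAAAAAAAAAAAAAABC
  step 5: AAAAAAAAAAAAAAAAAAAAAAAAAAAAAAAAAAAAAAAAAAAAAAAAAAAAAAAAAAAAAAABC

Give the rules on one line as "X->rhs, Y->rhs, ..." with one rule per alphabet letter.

A->AA, B->A, C->BC

  step 4 ⇒ step 5: AAAAAAAAAAAAAAAAAAAAAAAAAAAAAAABC ⇒ AA·AA·AA·AA·AA·AA·AA·AA·AA·AA·AA·AA·AA·AA·AA·AA·AA·AA·AA·AA·AA·AA·AA·AA·AA·AA·AA·AA·AA·AA·AA·A·BC
    A ↦ AA
    B ↦ A
    C ↦ BC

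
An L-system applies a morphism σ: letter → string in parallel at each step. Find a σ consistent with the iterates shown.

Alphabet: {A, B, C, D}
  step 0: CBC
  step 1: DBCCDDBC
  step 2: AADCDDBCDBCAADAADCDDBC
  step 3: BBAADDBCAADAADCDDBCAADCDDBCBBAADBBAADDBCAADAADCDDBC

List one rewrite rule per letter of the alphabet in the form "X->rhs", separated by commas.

  step 2 ⇒ step 3: AADCDDBCDBCAADAADCDDBC ⇒ B·B·AAD·DBC·AAD·AAD·CD·DBC·AAD·CD·DBC·B·B·AAD·B·B·AAD·DBC·AAD·AAD·CD·DBC
    A ↦ B
    B ↦ CD
    C ↦ DBC
    D ↦ AAD

A->B, B->CD, C->DBC, D->AAD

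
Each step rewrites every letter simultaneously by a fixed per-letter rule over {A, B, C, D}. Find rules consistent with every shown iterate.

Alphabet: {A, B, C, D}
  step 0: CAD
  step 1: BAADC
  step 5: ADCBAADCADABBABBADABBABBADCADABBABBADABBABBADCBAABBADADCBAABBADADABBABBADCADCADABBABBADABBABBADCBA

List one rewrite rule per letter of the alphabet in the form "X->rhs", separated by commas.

  step 0 ⇒ step 1: CAD ⇒ BA·AD·C
    A ↦ AD
    C ↦ BA
    D ↦ C
    B ↦ ABB  (constrained at step 1)

A->AD, B->ABB, C->BA, D->C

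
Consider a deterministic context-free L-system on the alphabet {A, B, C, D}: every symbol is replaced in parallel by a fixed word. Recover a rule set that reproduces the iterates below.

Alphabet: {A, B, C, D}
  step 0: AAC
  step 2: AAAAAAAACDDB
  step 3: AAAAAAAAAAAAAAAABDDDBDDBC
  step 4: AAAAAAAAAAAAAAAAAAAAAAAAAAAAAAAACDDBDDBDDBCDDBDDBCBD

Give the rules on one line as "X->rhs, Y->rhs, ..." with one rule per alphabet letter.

  step 3 ⇒ step 4: AAAAAAAAAAAAAAAABDDDBDDBC ⇒ AA·AA·AA·AA·AA·AA·AA·AA·AA·AA·AA·AA·AA·AA·AA·AA·C·DDB·DDB·DDB·C·DDB·DDB·C·BD
    A ↦ AA
    B ↦ C
    C ↦ BD
    D ↦ DDB

A->AA, B->C, C->BD, D->DDB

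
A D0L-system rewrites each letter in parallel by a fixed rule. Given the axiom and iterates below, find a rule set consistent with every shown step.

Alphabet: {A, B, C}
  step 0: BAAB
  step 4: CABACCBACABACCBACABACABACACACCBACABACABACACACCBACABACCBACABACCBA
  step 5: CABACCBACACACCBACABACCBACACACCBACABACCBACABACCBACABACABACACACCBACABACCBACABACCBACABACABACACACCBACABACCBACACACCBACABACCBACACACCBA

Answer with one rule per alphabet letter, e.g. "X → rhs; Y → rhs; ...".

  step 4 ⇒ step 5: CABACCBACABACCBACABACABACACACCBACABACABACACACCBACABACCBACABACCBA ⇒ CA·BA·CC·BA·CA·CA·CC·BA·CA·BA·CC·BA·CA·CA·CC·BA·CA·BA·CC·BA·CA·BA·CC·BA·CA·BA·CA·BA·CA·CA·CC·BA·CA·BA·CC·BA·CA·BA·CC·BA·CA·BA·CA·BA·CA·CA·CC·BA·CA·BA·CC·BA·CA·CA·CC·BA·CA·BA·CC·BA·CA·CA·CC·BA
    A ↦ BA
    B ↦ CC
    C ↦ CA

A->BA, B->CC, C->CA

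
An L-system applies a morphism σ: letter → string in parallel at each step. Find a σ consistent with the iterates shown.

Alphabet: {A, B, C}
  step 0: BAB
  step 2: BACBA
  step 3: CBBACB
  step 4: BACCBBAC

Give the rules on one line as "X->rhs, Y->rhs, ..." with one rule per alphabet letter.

  step 3 ⇒ step 4: CBBACB ⇒ BA·C·C·B·BA·C
    A ↦ B
    B ↦ C
    C ↦ BA

A->B, B->C, C->BA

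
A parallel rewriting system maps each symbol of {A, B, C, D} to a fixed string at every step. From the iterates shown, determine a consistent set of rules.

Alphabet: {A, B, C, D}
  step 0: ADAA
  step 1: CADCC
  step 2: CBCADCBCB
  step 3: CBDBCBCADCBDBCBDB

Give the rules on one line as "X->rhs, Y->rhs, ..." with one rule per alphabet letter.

  step 2 ⇒ step 3: CBCADCBCB ⇒ CB·DB·CB·C·AD·CB·DB·CB·DB
    A ↦ C
    B ↦ DB
    C ↦ CB
    D ↦ AD

A->C, B->DB, C->CB, D->AD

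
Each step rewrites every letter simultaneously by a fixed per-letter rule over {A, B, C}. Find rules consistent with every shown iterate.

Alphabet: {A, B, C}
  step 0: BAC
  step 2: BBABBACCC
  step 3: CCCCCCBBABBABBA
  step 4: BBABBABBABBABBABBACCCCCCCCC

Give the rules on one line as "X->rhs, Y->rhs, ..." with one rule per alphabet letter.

  step 3 ⇒ step 4: CCCCCCBBABBABBA ⇒ BBA·BBA·BBA·BBA·BBA·BBA·C·C·C·C·C·C·C·C·C
    A ↦ C
    B ↦ C
    C ↦ BBA

A->C, B->C, C->BBA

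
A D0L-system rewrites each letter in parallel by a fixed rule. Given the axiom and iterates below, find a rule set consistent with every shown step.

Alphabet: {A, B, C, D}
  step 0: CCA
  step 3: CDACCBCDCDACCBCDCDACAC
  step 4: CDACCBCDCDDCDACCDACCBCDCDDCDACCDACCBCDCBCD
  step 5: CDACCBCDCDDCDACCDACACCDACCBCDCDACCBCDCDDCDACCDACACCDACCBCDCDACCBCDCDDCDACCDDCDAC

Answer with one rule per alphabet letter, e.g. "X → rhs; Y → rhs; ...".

A->CB, B->D, C->CD, D->AC

  step 4 ⇒ step 5: CDACCBCDCDDCDACCDACCBCDCDDCDACCDACCBCDCBCD ⇒ CD·AC·CB·CD·CD·D·CD·AC·CD·AC·AC·CD·AC·CB·CD·CD·AC·CB·CD·CD·D·CD·AC·CD·AC·AC·CD·AC·CB·CD·CD·AC·CB·CD·CD·D·CD·AC·CD·D·CD·AC
    A ↦ CB
    B ↦ D
    C ↦ CD
    D ↦ AC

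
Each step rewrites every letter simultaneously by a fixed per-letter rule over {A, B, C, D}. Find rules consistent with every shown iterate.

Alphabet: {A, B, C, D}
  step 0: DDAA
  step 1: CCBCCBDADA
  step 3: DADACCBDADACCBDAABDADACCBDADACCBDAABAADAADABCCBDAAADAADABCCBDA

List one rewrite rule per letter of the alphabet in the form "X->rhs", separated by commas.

  step 0 ⇒ step 1: DDAA ⇒ CCB·CCB·DA·DA
    A ↦ DA
    D ↦ CCB
    B ↦ AB  (constrained at step 1)
    C ↦ AAD  (constrained at step 1)

A->DA, B->AB, C->AAD, D->CCB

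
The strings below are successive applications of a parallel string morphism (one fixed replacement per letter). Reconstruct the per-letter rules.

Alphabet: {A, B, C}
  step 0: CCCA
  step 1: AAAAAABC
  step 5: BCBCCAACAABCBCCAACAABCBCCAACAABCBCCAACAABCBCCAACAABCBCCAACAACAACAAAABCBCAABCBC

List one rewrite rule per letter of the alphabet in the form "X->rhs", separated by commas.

A->BC, B->C, C->AA

  step 0 ⇒ step 1: CCCA ⇒ AA·AA·AA·BC
    A ↦ BC
    C ↦ AA
    B ↦ C  (constrained at step 1)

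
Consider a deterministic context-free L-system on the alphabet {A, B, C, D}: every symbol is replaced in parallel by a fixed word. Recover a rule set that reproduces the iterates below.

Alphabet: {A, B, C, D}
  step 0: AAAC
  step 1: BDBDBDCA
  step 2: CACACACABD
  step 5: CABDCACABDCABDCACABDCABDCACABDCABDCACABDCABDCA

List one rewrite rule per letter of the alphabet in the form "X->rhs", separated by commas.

  step 1 ⇒ step 2: BDBDBDCA ⇒ C·A·C·A·C·A·CA·BD
    A ↦ BD
    B ↦ C
    C ↦ CA
    D ↦ A

A->BD, B->C, C->CA, D->A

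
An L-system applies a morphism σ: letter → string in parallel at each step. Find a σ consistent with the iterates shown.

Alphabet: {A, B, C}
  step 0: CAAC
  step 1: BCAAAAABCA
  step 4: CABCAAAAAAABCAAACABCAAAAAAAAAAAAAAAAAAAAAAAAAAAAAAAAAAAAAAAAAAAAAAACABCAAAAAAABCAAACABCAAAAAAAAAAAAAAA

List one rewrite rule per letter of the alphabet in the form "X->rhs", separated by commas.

  step 0 ⇒ step 1: CAAC ⇒ BCA·AA·AA·BCA
    A ↦ AA
    C ↦ BCA
    B ↦ CA  (constrained at step 1)

A->AA, B->CA, C->BCA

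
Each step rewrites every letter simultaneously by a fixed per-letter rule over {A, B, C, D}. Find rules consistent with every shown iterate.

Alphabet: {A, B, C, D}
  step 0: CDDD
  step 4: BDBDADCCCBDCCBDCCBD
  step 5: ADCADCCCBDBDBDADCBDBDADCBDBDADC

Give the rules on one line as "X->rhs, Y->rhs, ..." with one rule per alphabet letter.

  step 4 ⇒ step 5: BDBDADCCCBDCCBDCCBD ⇒ AD·C·AD·C·C·C·BD·BD·BD·AD·C·BD·BD·AD·C·BD·BD·AD·C
    A ↦ C
    B ↦ AD
    C ↦ BD
    D ↦ C

A->C, B->AD, C->BD, D->C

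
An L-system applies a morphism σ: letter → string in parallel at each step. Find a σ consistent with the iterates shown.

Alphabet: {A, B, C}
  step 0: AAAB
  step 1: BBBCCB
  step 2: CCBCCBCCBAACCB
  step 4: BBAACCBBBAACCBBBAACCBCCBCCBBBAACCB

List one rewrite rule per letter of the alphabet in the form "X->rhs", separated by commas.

  step 1 ⇒ step 2: BBBCCB ⇒ CCB·CCB·CCB·A·A·CCB
    B ↦ CCB
    C ↦ A
  step 0 ⇒ step 1: AAAB ⇒ B·B·B·CCB
    A ↦ B

A->B, B->CCB, C->A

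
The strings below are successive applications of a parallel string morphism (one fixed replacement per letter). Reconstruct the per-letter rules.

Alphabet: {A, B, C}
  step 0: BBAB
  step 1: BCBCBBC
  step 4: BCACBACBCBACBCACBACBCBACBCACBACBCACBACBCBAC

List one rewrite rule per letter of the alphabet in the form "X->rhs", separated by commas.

A->B, B->BC, C->AC

  step 0 ⇒ step 1: BBAB ⇒ BC·BC·B·BC
    A ↦ B
    B ↦ BC
    C ↦ AC  (constrained at step 1)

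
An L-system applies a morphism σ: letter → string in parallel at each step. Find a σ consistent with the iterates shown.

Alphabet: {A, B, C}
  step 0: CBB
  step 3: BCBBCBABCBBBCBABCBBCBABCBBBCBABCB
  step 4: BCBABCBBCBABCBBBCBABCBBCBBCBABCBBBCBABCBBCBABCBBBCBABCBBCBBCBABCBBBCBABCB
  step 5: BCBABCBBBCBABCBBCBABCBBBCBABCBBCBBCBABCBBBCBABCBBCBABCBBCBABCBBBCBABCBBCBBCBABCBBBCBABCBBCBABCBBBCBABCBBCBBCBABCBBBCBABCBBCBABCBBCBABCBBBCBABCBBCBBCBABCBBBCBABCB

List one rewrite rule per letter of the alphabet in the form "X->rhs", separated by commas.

  step 4 ⇒ step 5: BCBABCBBCBABCBBBCBABCBBCBBCBABCBBBCBABCBBCBABCBBBCBABCBBCBBCBABCBBBCBABCB ⇒ BCB·A·BCB·B·BCB·A·BCB·BCB·A·BCB·B·BCB·A·BCB·BCB·BCB·A·BCB·B·BCB·A·BCB·BCB·A·BCB·BCB·A·BCB·B·BCB·A·BCB·BCB·BCB·A·BCB·B·BCB·A·BCB·BCB·A·BCB·B·BCB·A·BCB·BCB·BCB·A·BCB·B·BCB·A·BCB·BCB·A·BCB·BCB·A·BCB·B·BCB·A·BCB·BCB·BCB·A·BCB·B·BCB·A·BCB
    A ↦ B
    B ↦ BCB
    C ↦ A

A->B, B->BCB, C->A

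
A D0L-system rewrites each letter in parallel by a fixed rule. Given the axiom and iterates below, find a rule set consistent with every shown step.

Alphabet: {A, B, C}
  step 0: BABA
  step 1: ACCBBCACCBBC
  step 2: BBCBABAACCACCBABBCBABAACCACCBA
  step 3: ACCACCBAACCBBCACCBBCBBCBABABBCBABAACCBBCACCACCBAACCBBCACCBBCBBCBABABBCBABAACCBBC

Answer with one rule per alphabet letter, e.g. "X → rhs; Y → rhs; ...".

  step 2 ⇒ step 3: BBCBABAACCACCBABBCBABAACCACCBA ⇒ ACC·ACC·BA·ACC·BBC·ACC·BBC·BBC·BA·BA·BBC·BA·BA·ACC·BBC·ACC·ACC·BA·ACC·BBC·ACC·BBC·BBC·BA·BA·BBC·BA·BA·ACC·BBC
    A ↦ BBC
    B ↦ ACC
    C ↦ BA

A->BBC, B->ACC, C->BA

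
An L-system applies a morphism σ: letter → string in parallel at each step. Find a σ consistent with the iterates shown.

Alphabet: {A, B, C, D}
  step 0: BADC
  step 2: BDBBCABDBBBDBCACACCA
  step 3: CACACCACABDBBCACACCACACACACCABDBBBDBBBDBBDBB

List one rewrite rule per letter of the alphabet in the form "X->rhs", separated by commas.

  step 2 ⇒ step 3: BDBBCABDBBBDBCACACCA ⇒ CA·CAC·CA·CA·BDB·B·CA·CAC·CA·CA·CA·CAC·CA·BDB·B·BDB·B·BDB·BDB·B
    A ↦ B
    B ↦ CA
    C ↦ BDB
    D ↦ CAC

A->B, B->CA, C->BDB, D->CAC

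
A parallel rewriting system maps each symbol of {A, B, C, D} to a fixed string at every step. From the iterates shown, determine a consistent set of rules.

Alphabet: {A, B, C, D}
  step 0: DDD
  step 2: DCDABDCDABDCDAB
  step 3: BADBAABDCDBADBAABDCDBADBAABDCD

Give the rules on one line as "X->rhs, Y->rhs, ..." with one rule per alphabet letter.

A->AB, B->DCD, C->D, D->BA

  step 2 ⇒ step 3: DCDABDCDABDCDAB ⇒ BA·D·BA·AB·DCD·BA·D·BA·AB·DCD·BA·D·BA·AB·DCD
    A ↦ AB
    B ↦ DCD
    C ↦ D
    D ↦ BA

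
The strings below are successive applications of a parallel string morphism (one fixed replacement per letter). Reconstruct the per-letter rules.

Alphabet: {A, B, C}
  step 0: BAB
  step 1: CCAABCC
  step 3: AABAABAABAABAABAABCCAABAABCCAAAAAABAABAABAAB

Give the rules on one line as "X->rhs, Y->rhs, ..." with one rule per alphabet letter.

A->AAB, B->CC, C->AA

  step 0 ⇒ step 1: BAB ⇒ CC·AAB·CC
    A ↦ AAB
    B ↦ CC
    C ↦ AA  (constrained at step 1)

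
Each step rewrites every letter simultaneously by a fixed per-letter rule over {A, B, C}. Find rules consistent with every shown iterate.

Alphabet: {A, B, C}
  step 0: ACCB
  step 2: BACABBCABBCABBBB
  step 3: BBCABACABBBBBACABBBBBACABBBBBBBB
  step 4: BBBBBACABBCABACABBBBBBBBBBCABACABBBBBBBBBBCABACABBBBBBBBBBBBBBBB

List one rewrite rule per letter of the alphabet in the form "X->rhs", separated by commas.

  step 3 ⇒ step 4: BBCABACABBBBBACABBBBBACABBBBBBBB ⇒ BB·BB·BA·CA·BB·CA·BA·CA·BB·BB·BB·BB·BB·CA·BA·CA·BB·BB·BB·BB·BB·CA·BA·CA·BB·BB·BB·BB·BB·BB·BB·BB
    A ↦ CA
    B ↦ BB
    C ↦ BA

A->CA, B->BB, C->BA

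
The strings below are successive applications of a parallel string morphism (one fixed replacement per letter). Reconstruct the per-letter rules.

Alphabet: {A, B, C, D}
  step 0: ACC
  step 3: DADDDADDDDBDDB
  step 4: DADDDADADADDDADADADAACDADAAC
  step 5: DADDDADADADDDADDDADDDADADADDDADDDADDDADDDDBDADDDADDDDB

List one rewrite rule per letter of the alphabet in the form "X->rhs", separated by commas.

  step 4 ⇒ step 5: DADDDADADADDDADADADAACDADAAC ⇒ DA·DD·DA·DA·DA·DD·DA·DD·DA·DD·DA·DA·DA·DD·DA·DD·DA·DD·DA·DD·DD·B·DA·DD·DA·DD·DD·B
    A ↦ DD
    C ↦ B
    D ↦ DA
  step 3 ⇒ step 4: DADDDADDDDBDDB ⇒ DA·DD·DA·DA·DA·DD·DA·DA·DA·DA·AC·DA·DA·AC
    B ↦ AC

A->DD, B->AC, C->B, D->DA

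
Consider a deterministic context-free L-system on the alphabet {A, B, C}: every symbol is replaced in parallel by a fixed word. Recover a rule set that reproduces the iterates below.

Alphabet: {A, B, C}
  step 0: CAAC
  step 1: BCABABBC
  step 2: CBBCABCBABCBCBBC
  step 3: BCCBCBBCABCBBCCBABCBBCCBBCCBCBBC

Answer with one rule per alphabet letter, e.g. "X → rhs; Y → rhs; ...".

  step 2 ⇒ step 3: CBBCABCBABCBCBBC ⇒ BC·CB·CB·BC·AB·CB·BC·CB·AB·CB·BC·CB·BC·CB·CB·BC
    A ↦ AB
    B ↦ CB
    C ↦ BC

A->AB, B->CB, C->BC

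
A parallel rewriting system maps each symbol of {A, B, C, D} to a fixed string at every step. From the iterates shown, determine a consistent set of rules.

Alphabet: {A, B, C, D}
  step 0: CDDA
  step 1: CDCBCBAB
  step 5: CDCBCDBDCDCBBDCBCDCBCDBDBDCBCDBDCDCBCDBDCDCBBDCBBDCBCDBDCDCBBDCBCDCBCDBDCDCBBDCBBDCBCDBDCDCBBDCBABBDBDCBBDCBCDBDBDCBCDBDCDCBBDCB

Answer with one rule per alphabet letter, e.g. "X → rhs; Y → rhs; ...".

  step 0 ⇒ step 1: CDDA ⇒ CD·CB·CB·AB
    A ↦ AB
    C ↦ CD
    D ↦ CB
    B ↦ BD  (constrained at step 1)

A->AB, B->BD, C->CD, D->CB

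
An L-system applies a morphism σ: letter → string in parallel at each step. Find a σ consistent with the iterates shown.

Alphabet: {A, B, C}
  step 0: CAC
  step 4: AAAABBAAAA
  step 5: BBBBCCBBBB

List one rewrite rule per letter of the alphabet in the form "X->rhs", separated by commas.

  step 4 ⇒ step 5: AAAABBAAAA ⇒ B·B·B·B·C·C·B·B·B·B
    A ↦ B
    B ↦ C
    C ↦ AA  (constrained at step 0)

A->B, B->C, C->AA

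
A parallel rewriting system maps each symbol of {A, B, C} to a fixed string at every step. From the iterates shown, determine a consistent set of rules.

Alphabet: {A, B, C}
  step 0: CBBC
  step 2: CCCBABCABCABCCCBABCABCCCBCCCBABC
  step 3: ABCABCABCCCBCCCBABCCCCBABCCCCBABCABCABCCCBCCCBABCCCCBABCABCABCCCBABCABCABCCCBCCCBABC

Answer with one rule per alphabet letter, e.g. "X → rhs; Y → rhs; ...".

  step 2 ⇒ step 3: CCCBABCABCABCCCBABCABCCCBCCCBABC ⇒ ABC·ABC·ABC·CCB·C·CCB·ABC·C·CCB·ABC·C·CCB·ABC·ABC·ABC·CCB·C·CCB·ABC·C·CCB·ABC·ABC·ABC·CCB·ABC·ABC·ABC·CCB·C·CCB·ABC
    A ↦ C
    B ↦ CCB
    C ↦ ABC

A->C, B->CCB, C->ABC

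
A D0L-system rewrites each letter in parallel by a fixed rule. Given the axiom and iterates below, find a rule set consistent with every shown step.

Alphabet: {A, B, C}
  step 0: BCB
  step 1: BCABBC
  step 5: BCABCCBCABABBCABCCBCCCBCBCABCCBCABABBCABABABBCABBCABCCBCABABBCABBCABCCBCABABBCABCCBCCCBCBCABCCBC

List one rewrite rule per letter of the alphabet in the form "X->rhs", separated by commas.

A->CC, B->BC, C->AB

  step 0 ⇒ step 1: BCB ⇒ BC·AB·BC
    B ↦ BC
    C ↦ AB
    A ↦ CC  (constrained at step 1)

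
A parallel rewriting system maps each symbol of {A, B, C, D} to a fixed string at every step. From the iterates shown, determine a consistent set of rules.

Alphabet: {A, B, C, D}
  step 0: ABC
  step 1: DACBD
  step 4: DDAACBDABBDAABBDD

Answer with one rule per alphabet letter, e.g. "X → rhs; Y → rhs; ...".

A->D, B->A, C->CBD, D->BB

  step 0 ⇒ step 1: ABC ⇒ D·A·CBD
    A ↦ D
    B ↦ A
    C ↦ CBD
    D ↦ BB  (constrained at step 1)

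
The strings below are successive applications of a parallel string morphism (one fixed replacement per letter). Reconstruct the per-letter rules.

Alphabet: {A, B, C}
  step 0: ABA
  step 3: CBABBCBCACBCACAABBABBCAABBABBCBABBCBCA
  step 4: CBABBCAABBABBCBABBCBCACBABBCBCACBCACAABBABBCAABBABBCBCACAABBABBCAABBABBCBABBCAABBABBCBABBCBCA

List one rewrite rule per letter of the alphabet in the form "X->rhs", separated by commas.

A->CA, B->ABB, C->CB

  step 3 ⇒ step 4: CBABBCBCACBCACAABBABBCAABBABBCBABBCBCA ⇒ CB·ABB·CA·ABB·ABB·CB·ABB·CB·CA·CB·ABB·CB·CA·CB·CA·CA·ABB·ABB·CA·ABB·ABB·CB·CA·CA·ABB·ABB·CA·ABB·ABB·CB·ABB·CA·ABB·ABB·CB·ABB·CB·CA
    A ↦ CA
    B ↦ ABB
    C ↦ CB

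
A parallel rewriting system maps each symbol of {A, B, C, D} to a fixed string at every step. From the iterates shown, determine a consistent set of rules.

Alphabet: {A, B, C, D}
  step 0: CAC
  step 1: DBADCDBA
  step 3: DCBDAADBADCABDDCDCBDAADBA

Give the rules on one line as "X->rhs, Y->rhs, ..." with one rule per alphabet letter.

  step 0 ⇒ step 1: CAC ⇒ DBA·DC·DBA
    A ↦ DC
    C ↦ DBA
    B ↦ BD  (constrained at step 1)
    D ↦ A  (constrained at step 1)

A->DC, B->BD, C->DBA, D->A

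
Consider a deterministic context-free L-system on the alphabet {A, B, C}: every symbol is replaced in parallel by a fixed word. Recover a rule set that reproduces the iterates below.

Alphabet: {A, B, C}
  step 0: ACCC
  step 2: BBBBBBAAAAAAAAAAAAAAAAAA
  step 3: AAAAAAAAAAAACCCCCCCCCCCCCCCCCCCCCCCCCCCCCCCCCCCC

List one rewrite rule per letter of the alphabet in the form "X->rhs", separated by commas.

  step 2 ⇒ step 3: BBBBBBAAAAAAAAAAAAAAAAAA ⇒ AA·AA·AA·AA·AA·AA·CC·CC·CC·CC·CC·CC·CC·CC·CC·CC·CC·CC·CC·CC·CC·CC·CC·CC
    A ↦ CC
    B ↦ AA
    C ↦ BBB  (constrained at step 0)

A->CC, B->AA, C->BBB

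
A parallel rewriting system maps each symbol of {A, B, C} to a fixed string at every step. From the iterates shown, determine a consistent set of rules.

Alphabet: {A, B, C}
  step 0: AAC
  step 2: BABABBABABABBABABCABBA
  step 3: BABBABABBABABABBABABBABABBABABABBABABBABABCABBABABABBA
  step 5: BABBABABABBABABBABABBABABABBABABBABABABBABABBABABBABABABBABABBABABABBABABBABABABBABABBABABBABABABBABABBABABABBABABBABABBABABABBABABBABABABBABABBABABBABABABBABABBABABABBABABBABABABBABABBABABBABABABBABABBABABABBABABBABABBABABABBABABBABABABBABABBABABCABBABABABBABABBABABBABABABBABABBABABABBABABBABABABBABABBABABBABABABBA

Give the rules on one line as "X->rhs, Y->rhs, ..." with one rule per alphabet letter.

  step 2 ⇒ step 3: BABABBABABABBABABCABBA ⇒ BA·BBA·BA·BBA·BA·BA·BBA·BA·BBA·BA·BBA·BA·BA·BBA·BA·BBA·BA·BCA·BBA·BA·BA·BBA
    A ↦ BBA
    B ↦ BA
    C ↦ BCA

A->BBA, B->BA, C->BCA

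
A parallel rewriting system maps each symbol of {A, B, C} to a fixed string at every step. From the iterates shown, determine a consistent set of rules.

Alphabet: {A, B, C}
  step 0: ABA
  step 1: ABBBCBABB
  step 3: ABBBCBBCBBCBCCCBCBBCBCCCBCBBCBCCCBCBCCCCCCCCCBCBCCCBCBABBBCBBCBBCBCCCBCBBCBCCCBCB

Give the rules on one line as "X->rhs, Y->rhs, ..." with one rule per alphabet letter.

  step 0 ⇒ step 1: ABA ⇒ ABB·BCB·ABB
    A ↦ ABB
    B ↦ BCB
    C ↦ CCC  (constrained at step 1)

A->ABB, B->BCB, C->CCC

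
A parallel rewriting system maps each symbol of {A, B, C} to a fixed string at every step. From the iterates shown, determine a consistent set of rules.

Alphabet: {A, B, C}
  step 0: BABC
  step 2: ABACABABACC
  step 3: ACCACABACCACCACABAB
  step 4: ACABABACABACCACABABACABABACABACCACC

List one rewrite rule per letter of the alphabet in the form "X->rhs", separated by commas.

A->AC, B->C, C->AB

  step 3 ⇒ step 4: ACCACABACCACCACABAB ⇒ AC·AB·AB·AC·AB·AC·C·AC·AB·AB·AC·AB·AB·AC·AB·AC·C·AC·C
    A ↦ AC
    B ↦ C
    C ↦ AB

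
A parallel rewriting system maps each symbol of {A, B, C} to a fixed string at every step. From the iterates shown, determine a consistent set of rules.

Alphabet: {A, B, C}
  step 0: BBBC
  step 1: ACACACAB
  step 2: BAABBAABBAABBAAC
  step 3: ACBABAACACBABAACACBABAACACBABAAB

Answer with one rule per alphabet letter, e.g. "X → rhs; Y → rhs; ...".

  step 2 ⇒ step 3: BAABBAABBAABBAAC ⇒ AC·BA·BA·AC·AC·BA·BA·AC·AC·BA·BA·AC·AC·BA·BA·AB
    A ↦ BA
    B ↦ AC
    C ↦ AB

A->BA, B->AC, C->AB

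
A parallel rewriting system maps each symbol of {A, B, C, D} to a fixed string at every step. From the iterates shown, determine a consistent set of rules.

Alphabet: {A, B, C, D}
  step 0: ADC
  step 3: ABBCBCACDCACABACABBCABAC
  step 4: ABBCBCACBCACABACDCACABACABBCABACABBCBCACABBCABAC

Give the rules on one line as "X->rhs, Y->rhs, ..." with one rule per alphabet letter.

  step 3 ⇒ step 4: ABBCBCACDCACABACABBCABAC ⇒ AB·BC·BC·AC·BC·AC·AB·AC·DC·AC·AB·AC·AB·BC·AB·AC·AB·BC·BC·AC·AB·BC·AB·AC
    A ↦ AB
    B ↦ BC
    C ↦ AC
    D ↦ DC

A->AB, B->BC, C->AC, D->DC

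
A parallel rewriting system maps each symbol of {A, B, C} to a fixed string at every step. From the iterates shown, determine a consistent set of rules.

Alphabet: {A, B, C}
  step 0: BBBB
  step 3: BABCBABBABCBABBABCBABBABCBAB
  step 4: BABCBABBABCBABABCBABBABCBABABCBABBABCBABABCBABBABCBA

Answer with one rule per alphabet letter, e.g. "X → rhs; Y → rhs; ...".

A->BC, B->BA, C->B

  step 3 ⇒ step 4: BABCBABBABCBABBABCBABBABCBAB ⇒ BA·BC·BA·B·BA·BC·BA·BA·BC·BA·B·BA·BC·BA·BA·BC·BA·B·BA·BC·BA·BA·BC·BA·B·BA·BC·BA
    A ↦ BC
    B ↦ BA
    C ↦ B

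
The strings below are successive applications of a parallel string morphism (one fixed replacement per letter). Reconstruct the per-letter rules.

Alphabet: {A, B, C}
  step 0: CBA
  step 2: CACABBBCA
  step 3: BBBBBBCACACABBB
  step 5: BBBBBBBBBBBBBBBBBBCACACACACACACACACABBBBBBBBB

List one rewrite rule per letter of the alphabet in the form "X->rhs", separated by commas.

A->B, B->CA, C->BB

  step 2 ⇒ step 3: CACABBBCA ⇒ BB·B·BB·B·CA·CA·CA·BB·B
    A ↦ B
    B ↦ CA
    C ↦ BB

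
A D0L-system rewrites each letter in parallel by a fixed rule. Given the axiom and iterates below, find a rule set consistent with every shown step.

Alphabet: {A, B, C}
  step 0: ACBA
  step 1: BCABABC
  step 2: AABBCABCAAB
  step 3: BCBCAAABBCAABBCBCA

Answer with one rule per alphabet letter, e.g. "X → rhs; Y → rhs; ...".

A->BC, B->A, C->AB

  step 2 ⇒ step 3: AABBCABCAAB ⇒ BC·BC·A·A·AB·BC·A·AB·BC·BC·A
    A ↦ BC
    B ↦ A
    C ↦ AB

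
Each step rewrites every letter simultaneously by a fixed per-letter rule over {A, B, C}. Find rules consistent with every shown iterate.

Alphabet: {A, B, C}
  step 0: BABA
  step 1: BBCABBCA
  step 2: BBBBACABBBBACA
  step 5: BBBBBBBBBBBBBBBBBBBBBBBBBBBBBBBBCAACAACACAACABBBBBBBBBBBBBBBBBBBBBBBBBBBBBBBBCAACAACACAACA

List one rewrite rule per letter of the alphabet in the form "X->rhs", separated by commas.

A->CA, B->BB, C->A

  step 1 ⇒ step 2: BBCABBCA ⇒ BB·BB·A·CA·BB·BB·A·CA
    A ↦ CA
    B ↦ BB
    C ↦ A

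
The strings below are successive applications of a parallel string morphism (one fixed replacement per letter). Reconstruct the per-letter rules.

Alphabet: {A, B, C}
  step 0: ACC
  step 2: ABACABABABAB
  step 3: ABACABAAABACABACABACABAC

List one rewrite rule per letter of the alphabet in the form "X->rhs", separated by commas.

A->AB, B->AC, C->AA

  step 2 ⇒ step 3: ABACABABABAB ⇒ AB·AC·AB·AA·AB·AC·AB·AC·AB·AC·AB·AC
    A ↦ AB
    B ↦ AC
    C ↦ AA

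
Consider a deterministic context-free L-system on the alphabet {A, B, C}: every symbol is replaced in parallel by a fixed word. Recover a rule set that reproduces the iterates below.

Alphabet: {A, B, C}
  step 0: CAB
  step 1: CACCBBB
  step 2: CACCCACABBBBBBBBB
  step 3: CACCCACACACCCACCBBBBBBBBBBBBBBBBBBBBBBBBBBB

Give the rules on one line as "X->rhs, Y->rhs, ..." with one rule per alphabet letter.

A->CC, B->BBB, C->CA

  step 2 ⇒ step 3: CACCCACABBBBBBBBB ⇒ CA·CC·CA·CA·CA·CC·CA·CC·BBB·BBB·BBB·BBB·BBB·BBB·BBB·BBB·BBB
    A ↦ CC
    B ↦ BBB
    C ↦ CA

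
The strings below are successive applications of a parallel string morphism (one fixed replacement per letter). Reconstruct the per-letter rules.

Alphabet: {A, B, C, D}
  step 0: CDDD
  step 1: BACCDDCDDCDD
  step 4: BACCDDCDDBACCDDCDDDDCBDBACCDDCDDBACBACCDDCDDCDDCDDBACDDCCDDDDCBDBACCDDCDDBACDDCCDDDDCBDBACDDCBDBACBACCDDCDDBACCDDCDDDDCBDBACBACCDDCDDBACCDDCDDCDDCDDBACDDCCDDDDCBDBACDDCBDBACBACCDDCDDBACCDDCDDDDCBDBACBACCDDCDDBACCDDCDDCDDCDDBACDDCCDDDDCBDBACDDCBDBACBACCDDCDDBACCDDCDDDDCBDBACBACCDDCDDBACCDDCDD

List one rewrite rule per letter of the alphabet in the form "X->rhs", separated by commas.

A->BD, B->DDC, C->BAC, D->CDD

  step 0 ⇒ step 1: CDDD ⇒ BAC·CDD·CDD·CDD
    C ↦ BAC
    D ↦ CDD
    A ↦ BD  (constrained at step 1)
    B ↦ DDC  (constrained at step 1)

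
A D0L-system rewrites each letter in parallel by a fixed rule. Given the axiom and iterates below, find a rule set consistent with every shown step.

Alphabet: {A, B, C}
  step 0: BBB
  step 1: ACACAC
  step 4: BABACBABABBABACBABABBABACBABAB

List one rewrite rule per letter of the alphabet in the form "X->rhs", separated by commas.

  step 0 ⇒ step 1: BBB ⇒ AC·AC·AC
    B ↦ AC
    A ↦ BA  (constrained at step 1)
    C ↦ B  (constrained at step 1)

A->BA, B->AC, C->B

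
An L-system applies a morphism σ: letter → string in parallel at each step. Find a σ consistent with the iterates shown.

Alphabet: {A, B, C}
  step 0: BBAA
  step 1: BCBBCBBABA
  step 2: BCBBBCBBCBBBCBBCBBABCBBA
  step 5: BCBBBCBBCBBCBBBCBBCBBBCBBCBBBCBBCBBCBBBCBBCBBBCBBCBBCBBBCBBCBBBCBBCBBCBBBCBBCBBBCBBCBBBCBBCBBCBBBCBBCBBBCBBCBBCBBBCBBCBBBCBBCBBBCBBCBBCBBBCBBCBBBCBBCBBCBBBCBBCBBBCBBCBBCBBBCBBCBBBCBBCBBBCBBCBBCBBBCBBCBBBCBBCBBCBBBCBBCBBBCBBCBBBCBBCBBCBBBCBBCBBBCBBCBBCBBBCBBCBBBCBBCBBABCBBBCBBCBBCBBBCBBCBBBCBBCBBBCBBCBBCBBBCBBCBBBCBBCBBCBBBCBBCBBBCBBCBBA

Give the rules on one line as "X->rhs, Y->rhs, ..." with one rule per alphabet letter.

  step 1 ⇒ step 2: BCBBCBBABA ⇒ BCB·B·BCB·BCB·B·BCB·BCB·BA·BCB·BA
    A ↦ BA
    B ↦ BCB
    C ↦ B

A->BA, B->BCB, C->B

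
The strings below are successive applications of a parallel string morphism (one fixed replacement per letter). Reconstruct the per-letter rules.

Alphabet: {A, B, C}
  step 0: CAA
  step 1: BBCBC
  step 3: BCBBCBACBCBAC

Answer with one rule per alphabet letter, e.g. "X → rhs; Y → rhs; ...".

  step 0 ⇒ step 1: CAA ⇒ B·BC·BC
    A ↦ BC
    C ↦ B
    B ↦ AC  (constrained at step 1)

A->BC, B->AC, C->B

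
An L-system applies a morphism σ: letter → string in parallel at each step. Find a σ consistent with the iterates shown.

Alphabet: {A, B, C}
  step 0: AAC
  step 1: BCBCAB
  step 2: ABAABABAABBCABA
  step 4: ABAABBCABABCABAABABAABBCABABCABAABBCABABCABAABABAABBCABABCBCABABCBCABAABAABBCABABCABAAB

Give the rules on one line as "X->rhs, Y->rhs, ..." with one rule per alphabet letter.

A->BC, B->ABA, C->AB

  step 1 ⇒ step 2: BCBCAB ⇒ ABA·AB·ABA·AB·BC·ABA
    A ↦ BC
    B ↦ ABA
    C ↦ AB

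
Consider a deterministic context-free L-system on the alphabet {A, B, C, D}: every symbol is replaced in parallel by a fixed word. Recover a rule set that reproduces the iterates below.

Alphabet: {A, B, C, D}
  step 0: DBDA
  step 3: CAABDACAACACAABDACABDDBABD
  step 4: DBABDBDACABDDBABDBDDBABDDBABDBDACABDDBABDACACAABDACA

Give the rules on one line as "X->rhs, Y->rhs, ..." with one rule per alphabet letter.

  step 3 ⇒ step 4: CAABDACAACACAABDACABDDBABD ⇒ DBA·BD·BD·A·CA·BD·DBA·BD·BD·DBA·BD·DBA·BD·BD·A·CA·BD·DBA·BD·A·CA·CA·A·BD·A·CA
    A ↦ BD
    B ↦ A
    C ↦ DBA
    D ↦ CA

A->BD, B->A, C->DBA, D->CA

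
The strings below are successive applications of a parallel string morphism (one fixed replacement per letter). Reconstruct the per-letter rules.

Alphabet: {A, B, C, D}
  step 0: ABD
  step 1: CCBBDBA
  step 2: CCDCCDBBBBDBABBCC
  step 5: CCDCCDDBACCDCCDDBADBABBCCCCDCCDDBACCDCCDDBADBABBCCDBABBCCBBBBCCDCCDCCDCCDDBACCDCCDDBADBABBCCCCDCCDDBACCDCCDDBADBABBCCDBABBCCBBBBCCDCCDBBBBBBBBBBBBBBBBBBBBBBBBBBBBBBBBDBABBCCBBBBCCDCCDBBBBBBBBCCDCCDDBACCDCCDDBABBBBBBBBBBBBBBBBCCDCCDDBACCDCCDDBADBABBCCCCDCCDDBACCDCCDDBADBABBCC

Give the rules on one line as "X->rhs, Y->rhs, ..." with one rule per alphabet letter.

A->CC, B->BB, C->CCD, D->DBA

  step 1 ⇒ step 2: CCBBDBA ⇒ CCD·CCD·BB·BB·DBA·BB·CC
    A ↦ CC
    B ↦ BB
    C ↦ CCD
    D ↦ DBA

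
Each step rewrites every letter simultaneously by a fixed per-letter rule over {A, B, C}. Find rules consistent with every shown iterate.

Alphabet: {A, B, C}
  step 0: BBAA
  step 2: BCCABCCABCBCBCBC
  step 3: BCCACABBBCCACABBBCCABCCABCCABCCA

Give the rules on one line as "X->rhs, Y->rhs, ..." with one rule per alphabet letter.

  step 2 ⇒ step 3: BCCABCCABCBCBCBC ⇒ BC·CA·CA·BB·BC·CA·CA·BB·BC·CA·BC·CA·BC·CA·BC·CA
    A ↦ BB
    B ↦ BC
    C ↦ CA

A->BB, B->BC, C->CA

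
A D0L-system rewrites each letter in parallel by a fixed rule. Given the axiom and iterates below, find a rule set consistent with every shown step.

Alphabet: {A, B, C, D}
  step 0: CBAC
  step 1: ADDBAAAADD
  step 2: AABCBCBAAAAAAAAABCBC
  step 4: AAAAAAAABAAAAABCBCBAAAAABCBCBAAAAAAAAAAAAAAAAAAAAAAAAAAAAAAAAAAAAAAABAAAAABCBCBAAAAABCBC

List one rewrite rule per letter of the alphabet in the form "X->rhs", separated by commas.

A->AA, B->BA, C->ADD, D->BC

  step 1 ⇒ step 2: ADDBAAAADD ⇒ AA·BC·BC·BA·AA·AA·AA·AA·BC·BC
    A ↦ AA
    B ↦ BA
    D ↦ BC
  step 0 ⇒ step 1: CBAC ⇒ ADD·BA·AA·ADD
    C ↦ ADD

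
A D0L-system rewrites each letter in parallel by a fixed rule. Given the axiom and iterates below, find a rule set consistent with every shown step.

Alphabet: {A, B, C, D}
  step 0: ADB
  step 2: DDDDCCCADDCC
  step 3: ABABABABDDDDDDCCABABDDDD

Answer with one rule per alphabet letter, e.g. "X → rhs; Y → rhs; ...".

A->CC, B->CA, C->DD, D->AB

  step 2 ⇒ step 3: DDDDCCCADDCC ⇒ AB·AB·AB·AB·DD·DD·DD·CC·AB·AB·DD·DD
    A ↦ CC
    C ↦ DD
    D ↦ AB
    B ↦ CA  (constrained at step 0)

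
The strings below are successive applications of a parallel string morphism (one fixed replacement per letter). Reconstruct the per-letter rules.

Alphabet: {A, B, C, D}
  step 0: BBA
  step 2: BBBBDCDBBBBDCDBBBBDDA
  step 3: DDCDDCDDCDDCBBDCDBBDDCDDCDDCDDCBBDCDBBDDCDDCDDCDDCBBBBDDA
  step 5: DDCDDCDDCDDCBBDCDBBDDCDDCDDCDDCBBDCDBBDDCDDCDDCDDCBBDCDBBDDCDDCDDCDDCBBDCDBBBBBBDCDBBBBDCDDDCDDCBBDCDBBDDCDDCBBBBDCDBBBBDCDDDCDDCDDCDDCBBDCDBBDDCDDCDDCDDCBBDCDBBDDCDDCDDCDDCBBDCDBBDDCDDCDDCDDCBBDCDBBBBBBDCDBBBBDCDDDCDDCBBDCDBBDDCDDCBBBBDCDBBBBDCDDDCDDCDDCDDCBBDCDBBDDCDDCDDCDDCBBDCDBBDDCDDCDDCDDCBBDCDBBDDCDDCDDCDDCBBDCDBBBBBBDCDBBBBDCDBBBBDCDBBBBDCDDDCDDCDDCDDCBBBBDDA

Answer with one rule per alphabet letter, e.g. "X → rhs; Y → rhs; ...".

A->DDA, B->DDC, C->DCD, D->BB

  step 2 ⇒ step 3: BBBBDCDBBBBDCDBBBBDDA ⇒ DDC·DDC·DDC·DDC·BB·DCD·BB·DDC·DDC·DDC·DDC·BB·DCD·BB·DDC·DDC·DDC·DDC·BB·BB·DDA
    A ↦ DDA
    B ↦ DDC
    C ↦ DCD
    D ↦ BB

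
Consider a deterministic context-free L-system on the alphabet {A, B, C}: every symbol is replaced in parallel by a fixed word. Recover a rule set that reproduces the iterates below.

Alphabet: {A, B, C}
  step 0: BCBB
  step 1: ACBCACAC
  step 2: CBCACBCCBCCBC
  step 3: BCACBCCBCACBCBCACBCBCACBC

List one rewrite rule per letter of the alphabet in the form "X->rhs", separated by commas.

A->C, B->AC, C->BC

  step 2 ⇒ step 3: CBCACBCCBCCBC ⇒ BC·AC·BC·C·BC·AC·BC·BC·AC·BC·BC·AC·BC
    A ↦ C
    B ↦ AC
    C ↦ BC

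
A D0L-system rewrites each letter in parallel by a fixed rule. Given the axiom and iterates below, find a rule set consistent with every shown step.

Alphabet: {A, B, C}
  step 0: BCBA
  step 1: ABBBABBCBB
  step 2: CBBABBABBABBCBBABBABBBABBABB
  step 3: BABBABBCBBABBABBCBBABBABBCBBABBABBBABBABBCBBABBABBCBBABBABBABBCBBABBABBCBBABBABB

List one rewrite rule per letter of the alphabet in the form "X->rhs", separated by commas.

  step 2 ⇒ step 3: CBBABBABBABBCBBABBABBBABBABB ⇒ B·ABB·ABB·CBB·ABB·ABB·CBB·ABB·ABB·CBB·ABB·ABB·B·ABB·ABB·CBB·ABB·ABB·CBB·ABB·ABB·ABB·CBB·ABB·ABB·CBB·ABB·ABB
    A ↦ CBB
    B ↦ ABB
    C ↦ B

A->CBB, B->ABB, C->B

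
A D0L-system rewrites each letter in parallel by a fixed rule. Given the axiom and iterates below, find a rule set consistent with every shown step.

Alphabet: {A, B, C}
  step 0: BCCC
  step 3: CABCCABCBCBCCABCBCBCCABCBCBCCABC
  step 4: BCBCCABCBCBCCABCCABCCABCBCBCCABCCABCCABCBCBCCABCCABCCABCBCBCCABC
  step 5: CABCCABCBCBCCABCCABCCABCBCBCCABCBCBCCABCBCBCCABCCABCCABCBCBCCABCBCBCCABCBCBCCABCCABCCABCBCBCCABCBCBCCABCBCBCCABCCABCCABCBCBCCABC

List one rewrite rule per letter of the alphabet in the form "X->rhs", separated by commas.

  step 4 ⇒ step 5: BCBCCABCBCBCCABCCABCCABCBCBCCABCCABCCABCBCBCCABCCABCCABCBCBCCABC ⇒ CA·BC·CA·BC·BC·BC·CA·BC·CA·BC·CA·BC·BC·BC·CA·BC·BC·BC·CA·BC·BC·BC·CA·BC·CA·BC·CA·BC·BC·BC·CA·BC·BC·BC·CA·BC·BC·BC·CA·BC·CA·BC·CA·BC·BC·BC·CA·BC·BC·BC·CA·BC·BC·BC·CA·BC·CA·BC·CA·BC·BC·BC·CA·BC
    A ↦ BC
    B ↦ CA
    C ↦ BC

A->BC, B->CA, C->BC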